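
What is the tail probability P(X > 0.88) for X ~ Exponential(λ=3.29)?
0.055288

We have X ~ Exponential(λ=3.29).

P(X > 0.88) = 1 - P(X ≤ 0.88)
                = 1 - F(0.88)
                = 1 - 0.944712
                = 0.055288

So there's approximately a 5.5% chance that X exceeds 0.88.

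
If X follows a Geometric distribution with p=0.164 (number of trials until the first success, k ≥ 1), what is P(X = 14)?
0.015978

We have X ~ Geometric(p=0.164) (number of trials until the first success, k ≥ 1).

For a Geometric distribution, the PMF gives us the probability of each outcome.

Using the PMF formula:
P(X = 14) = 0.015978

Rounded to 4 decimal places: 0.0160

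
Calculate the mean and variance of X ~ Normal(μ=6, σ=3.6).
E[X] = 6.0000, Var(X) = 12.9600

We have X ~ Normal(μ=6, σ=3.6).

For a Normal distribution with μ=6, σ=3.6:

Expected value:
E[X] = 6.0000

Variance:
Var(X) = 12.9600

Standard deviation:
σ = √Var(X) = 3.6000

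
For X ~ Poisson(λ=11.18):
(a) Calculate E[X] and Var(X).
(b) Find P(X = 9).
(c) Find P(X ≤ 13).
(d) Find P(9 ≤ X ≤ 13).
(a) E[X] = 11.1800, Var(X) = 11.1800
(b) P(X = 9) = 0.104906
(c) P(X ≤ 13) = 0.764358
(d) P(9 ≤ X ≤ 13) = 0.547965

We have X ~ Poisson(λ=11.18).

(a) Moments:
E[X] = 11.1800
Var(X) = 11.1800
σ = √Var(X) = 3.3437

(b) Point probability using PMF:
P(X = 9) = 0.104906

(c) Cumulative probability using CDF:
P(X ≤ 13) = F(13) = 0.764358

(d) Range probability:
P(9 ≤ X ≤ 13) = P(X ≤ 13) - P(X ≤ 8)
                   = F(13) - F(8)
                   = 0.764358 - 0.216394
                   = 0.547965

This means approximately 54.8% of outcomes fall in the interval [9, 13].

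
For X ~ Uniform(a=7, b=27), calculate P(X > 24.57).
0.121500

We have X ~ Uniform(a=7, b=27).

P(X > 24.57) = 1 - P(X ≤ 24.57)
                = 1 - F(24.57)
                = 1 - 0.878500
                = 0.121500

So there's approximately a 12.1% chance that X exceeds 24.57.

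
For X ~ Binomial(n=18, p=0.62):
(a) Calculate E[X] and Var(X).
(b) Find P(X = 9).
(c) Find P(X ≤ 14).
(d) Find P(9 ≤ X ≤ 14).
(a) E[X] = 11.1600, Var(X) = 4.2408
(b) P(X = 9) = 0.108741
(c) P(X ≤ 14) = 0.952834
(d) P(9 ≤ X ≤ 14) = 0.853150

We have X ~ Binomial(n=18, p=0.62).

(a) Moments:
E[X] = 11.1600
Var(X) = 4.2408
σ = √Var(X) = 2.0593

(b) Point probability using PMF:
P(X = 9) = 0.108741

(c) Cumulative probability using CDF:
P(X ≤ 14) = F(14) = 0.952834

(d) Range probability:
P(9 ≤ X ≤ 14) = P(X ≤ 14) - P(X ≤ 8)
                   = F(14) - F(8)
                   = 0.952834 - 0.099684
                   = 0.853150

This means approximately 85.3% of outcomes fall in the interval [9, 14].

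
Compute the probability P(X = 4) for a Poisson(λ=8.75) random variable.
0.038703

We have X ~ Poisson(λ=8.75).

For a Poisson distribution, the PMF gives us the probability of each outcome.

Using the PMF formula:
P(X = 4) = 0.038703

Rounded to 4 decimal places: 0.0387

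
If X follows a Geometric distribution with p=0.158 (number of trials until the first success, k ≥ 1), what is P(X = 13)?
0.020063

We have X ~ Geometric(p=0.158) (number of trials until the first success, k ≥ 1).

For a Geometric distribution, the PMF gives us the probability of each outcome.

Using the PMF formula:
P(X = 13) = 0.020063

Rounded to 4 decimal places: 0.0201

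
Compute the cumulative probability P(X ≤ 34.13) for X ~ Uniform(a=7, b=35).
0.968929

We have X ~ Uniform(a=7, b=35).

The CDF gives us P(X ≤ k).

Using the CDF:
P(X ≤ 34.13) = 0.968929

This means there's approximately a 96.9% chance that X is at most 34.13.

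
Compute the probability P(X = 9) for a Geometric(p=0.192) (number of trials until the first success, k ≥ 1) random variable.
0.034881

We have X ~ Geometric(p=0.192) (number of trials until the first success, k ≥ 1).

For a Geometric distribution, the PMF gives us the probability of each outcome.

Using the PMF formula:
P(X = 9) = 0.034881

Rounded to 4 decimal places: 0.0349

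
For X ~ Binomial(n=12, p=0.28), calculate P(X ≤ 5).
0.911288

We have X ~ Binomial(n=12, p=0.28).

The CDF gives us P(X ≤ k).

Using the CDF:
P(X ≤ 5) = 0.911288

This means there's approximately a 91.1% chance that X is at most 5.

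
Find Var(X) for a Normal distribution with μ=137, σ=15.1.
228.0100

We have X ~ Normal(μ=137, σ=15.1).

For a Normal distribution with μ=137, σ=15.1:
Var(X) = 228.0100

The variance measures the spread of the distribution around the mean.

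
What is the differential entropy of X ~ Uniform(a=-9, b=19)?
3.3322 nats

We have X ~ Uniform(a=-9, b=19).

The differential entropy measures the uncertainty or information content of the distribution.

For a Uniform distribution with a=-9, b=19:
h(X) = 3.3322 nats

(In bits, this would be 4.8074 bits.)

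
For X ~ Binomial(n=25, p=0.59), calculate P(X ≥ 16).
0.384891

We have X ~ Binomial(n=25, p=0.59).

For discrete distributions, P(X ≥ 16) = 1 - P(X ≤ 15).

P(X ≤ 15) = 0.615109
P(X ≥ 16) = 1 - 0.615109 = 0.384891

So there's approximately a 38.5% chance that X is at least 16.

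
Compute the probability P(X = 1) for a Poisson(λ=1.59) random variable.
0.324242

We have X ~ Poisson(λ=1.59).

For a Poisson distribution, the PMF gives us the probability of each outcome.

Using the PMF formula:
P(X = 1) = 0.324242

Rounded to 4 decimal places: 0.3242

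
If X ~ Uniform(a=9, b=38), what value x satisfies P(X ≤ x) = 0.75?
30.7500

We have X ~ Uniform(a=9, b=38).

We want to find x such that P(X ≤ x) = 0.75.

This is the 75th percentile, which means 75% of values fall below this point.

Using the inverse CDF (quantile function):
x = F⁻¹(0.75) = 30.7500

Verification: P(X ≤ 30.7500) = 0.75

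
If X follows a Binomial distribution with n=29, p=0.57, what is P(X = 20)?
0.065973

We have X ~ Binomial(n=29, p=0.57).

For a Binomial distribution, the PMF gives us the probability of each outcome.

Using the PMF formula:
P(X = 20) = 0.065973

Rounded to 4 decimal places: 0.0660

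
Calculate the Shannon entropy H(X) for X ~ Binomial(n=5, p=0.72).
1.3878 nats

We have X ~ Binomial(n=5, p=0.72).

The Shannon entropy measures the uncertainty or information content of the distribution.

For a Binomial distribution with n=5, p=0.72:
H(X) = 1.3878 nats

(In bits, this would be 2.0022 bits.)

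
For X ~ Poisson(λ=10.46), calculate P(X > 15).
0.066599

We have X ~ Poisson(λ=10.46).

P(X > 15) = 1 - P(X ≤ 15)
                = 1 - F(15)
                = 1 - 0.933401
                = 0.066599

So there's approximately a 6.7% chance that X exceeds 15.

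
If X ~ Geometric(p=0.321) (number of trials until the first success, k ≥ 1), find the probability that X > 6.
0.097998

We have X ~ Geometric(p=0.321) (number of trials until the first success, k ≥ 1).

P(X > 6) = 1 - P(X ≤ 6)
                = 1 - F(6)
                = 1 - 0.902002
                = 0.097998

So there's approximately a 9.8% chance that X exceeds 6.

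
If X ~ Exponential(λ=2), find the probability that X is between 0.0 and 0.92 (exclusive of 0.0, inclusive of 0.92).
0.841183

We have X ~ Exponential(λ=2).

To find P(0.0 < X ≤ 0.92), we use:
P(0.0 < X ≤ 0.92) = P(X ≤ 0.92) - P(X ≤ 0.0)
                 = F(0.92) - F(0.0)
                 = 0.841183 - 0.000000
                 = 0.841183

So there's approximately a 84.1% chance that X falls in this range.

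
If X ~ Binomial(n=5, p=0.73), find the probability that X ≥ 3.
0.874277

We have X ~ Binomial(n=5, p=0.73).

For discrete distributions, P(X ≥ 3) = 1 - P(X ≤ 2).

P(X ≤ 2) = 0.125723
P(X ≥ 3) = 1 - 0.125723 = 0.874277

So there's approximately a 87.4% chance that X is at least 3.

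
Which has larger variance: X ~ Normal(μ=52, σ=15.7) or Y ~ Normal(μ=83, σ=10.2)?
X has larger variance (246.4900 > 104.0400)

Compute the variance for each distribution:

X ~ Normal(μ=52, σ=15.7):
Var(X) = 246.4900

Y ~ Normal(μ=83, σ=10.2):
Var(Y) = 104.0400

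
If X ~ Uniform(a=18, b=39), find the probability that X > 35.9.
0.147619

We have X ~ Uniform(a=18, b=39).

P(X > 35.9) = 1 - P(X ≤ 35.9)
                = 1 - F(35.9)
                = 1 - 0.852381
                = 0.147619

So there's approximately a 14.8% chance that X exceeds 35.9.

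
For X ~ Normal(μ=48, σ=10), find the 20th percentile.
39.5838

We have X ~ Normal(μ=48, σ=10).

We want to find x such that P(X ≤ x) = 0.2.

This is the 20th percentile, which means 20% of values fall below this point.

Using the inverse CDF (quantile function):
x = F⁻¹(0.2) = 39.5838

Verification: P(X ≤ 39.5838) = 0.2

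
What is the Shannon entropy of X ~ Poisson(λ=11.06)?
2.6127 nats

We have X ~ Poisson(λ=11.06).

The Shannon entropy measures the uncertainty or information content of the distribution.

For a Poisson distribution with λ=11.06:
H(X) = 2.6127 nats

(In bits, this would be 3.7693 bits.)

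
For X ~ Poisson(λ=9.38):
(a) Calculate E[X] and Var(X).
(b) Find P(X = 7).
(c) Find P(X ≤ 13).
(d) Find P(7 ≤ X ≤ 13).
(a) E[X] = 9.3800, Var(X) = 9.3800
(b) P(X = 7) = 0.106981
(c) P(X ≤ 13) = 0.905377
(d) P(7 ≤ X ≤ 13) = 0.731053

We have X ~ Poisson(λ=9.38).

(a) Moments:
E[X] = 9.3800
Var(X) = 9.3800
σ = √Var(X) = 3.0627

(b) Point probability using PMF:
P(X = 7) = 0.106981

(c) Cumulative probability using CDF:
P(X ≤ 13) = F(13) = 0.905377

(d) Range probability:
P(7 ≤ X ≤ 13) = P(X ≤ 13) - P(X ≤ 6)
                   = F(13) - F(6)
                   = 0.905377 - 0.174324
                   = 0.731053

This means approximately 73.1% of outcomes fall in the interval [7, 13].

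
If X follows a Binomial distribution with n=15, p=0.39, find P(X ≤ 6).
0.640515

We have X ~ Binomial(n=15, p=0.39).

The CDF gives us P(X ≤ k).

Using the CDF:
P(X ≤ 6) = 0.640515

This means there's approximately a 64.1% chance that X is at most 6.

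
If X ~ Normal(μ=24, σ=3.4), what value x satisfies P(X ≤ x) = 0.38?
22.9614

We have X ~ Normal(μ=24, σ=3.4).

We want to find x such that P(X ≤ x) = 0.38.

This is the 38th percentile, which means 38% of values fall below this point.

Using the inverse CDF (quantile function):
x = F⁻¹(0.38) = 22.9614

Verification: P(X ≤ 22.9614) = 0.38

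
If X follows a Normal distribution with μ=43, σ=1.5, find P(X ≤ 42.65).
0.407751

We have X ~ Normal(μ=43, σ=1.5).

The CDF gives us P(X ≤ k).

Using the CDF:
P(X ≤ 42.65) = 0.407751

This means there's approximately a 40.8% chance that X is at most 42.65.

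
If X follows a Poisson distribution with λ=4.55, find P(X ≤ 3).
0.333930

We have X ~ Poisson(λ=4.55).

The CDF gives us P(X ≤ k).

Using the CDF:
P(X ≤ 3) = 0.333930

This means there's approximately a 33.4% chance that X is at most 3.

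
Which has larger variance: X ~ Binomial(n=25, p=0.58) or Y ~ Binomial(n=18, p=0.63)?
X has larger variance (6.0900 > 4.1958)

Compute the variance for each distribution:

X ~ Binomial(n=25, p=0.58):
Var(X) = 6.0900

Y ~ Binomial(n=18, p=0.63):
Var(Y) = 4.1958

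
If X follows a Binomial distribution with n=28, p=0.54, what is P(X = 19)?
0.052431

We have X ~ Binomial(n=28, p=0.54).

For a Binomial distribution, the PMF gives us the probability of each outcome.

Using the PMF formula:
P(X = 19) = 0.052431

Rounded to 4 decimal places: 0.0524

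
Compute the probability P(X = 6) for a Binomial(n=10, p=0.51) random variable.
0.213022

We have X ~ Binomial(n=10, p=0.51).

For a Binomial distribution, the PMF gives us the probability of each outcome.

Using the PMF formula:
P(X = 6) = 0.213022

Rounded to 4 decimal places: 0.2130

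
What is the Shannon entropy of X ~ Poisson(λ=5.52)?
2.2560 nats

We have X ~ Poisson(λ=5.52).

The Shannon entropy measures the uncertainty or information content of the distribution.

For a Poisson distribution with λ=5.52:
H(X) = 2.2560 nats

(In bits, this would be 3.2547 bits.)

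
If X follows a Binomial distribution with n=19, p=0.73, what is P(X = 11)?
0.066970

We have X ~ Binomial(n=19, p=0.73).

For a Binomial distribution, the PMF gives us the probability of each outcome.

Using the PMF formula:
P(X = 11) = 0.066970

Rounded to 4 decimal places: 0.0670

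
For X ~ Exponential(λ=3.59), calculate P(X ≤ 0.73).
0.927248

We have X ~ Exponential(λ=3.59).

The CDF gives us P(X ≤ k).

Using the CDF:
P(X ≤ 0.73) = 0.927248

This means there's approximately a 92.7% chance that X is at most 0.73.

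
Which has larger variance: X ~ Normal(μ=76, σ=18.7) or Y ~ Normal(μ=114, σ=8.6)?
X has larger variance (349.6900 > 73.9600)

Compute the variance for each distribution:

X ~ Normal(μ=76, σ=18.7):
Var(X) = 349.6900

Y ~ Normal(μ=114, σ=8.6):
Var(Y) = 73.9600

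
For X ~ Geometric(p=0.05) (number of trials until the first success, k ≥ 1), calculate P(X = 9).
0.033171

We have X ~ Geometric(p=0.05) (number of trials until the first success, k ≥ 1).

For a Geometric distribution, the PMF gives us the probability of each outcome.

Using the PMF formula:
P(X = 9) = 0.033171

Rounded to 4 decimal places: 0.0332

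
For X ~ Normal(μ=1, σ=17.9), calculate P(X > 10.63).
0.295292

We have X ~ Normal(μ=1, σ=17.9).

P(X > 10.63) = 1 - P(X ≤ 10.63)
                = 1 - F(10.63)
                = 1 - 0.704708
                = 0.295292

So there's approximately a 29.5% chance that X exceeds 10.63.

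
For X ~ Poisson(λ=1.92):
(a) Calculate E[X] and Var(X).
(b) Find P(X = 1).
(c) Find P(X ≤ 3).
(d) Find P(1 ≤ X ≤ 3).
(a) E[X] = 1.9200, Var(X) = 1.9200
(b) P(X = 1) = 0.281485
(c) P(X ≤ 3) = 0.871263
(d) P(1 ≤ X ≤ 3) = 0.724656

We have X ~ Poisson(λ=1.92).

(a) Moments:
E[X] = 1.9200
Var(X) = 1.9200
σ = √Var(X) = 1.3856

(b) Point probability using PMF:
P(X = 1) = 0.281485

(c) Cumulative probability using CDF:
P(X ≤ 3) = F(3) = 0.871263

(d) Range probability:
P(1 ≤ X ≤ 3) = P(X ≤ 3) - P(X ≤ 0)
                   = F(3) - F(0)
                   = 0.871263 - 0.146607
                   = 0.724656

This means approximately 72.5% of outcomes fall in the interval [1, 3].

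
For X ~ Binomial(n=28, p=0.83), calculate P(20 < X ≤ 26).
0.873995

We have X ~ Binomial(n=28, p=0.83).

To find P(20 < X ≤ 26), we use:
P(20 < X ≤ 26) = P(X ≤ 26) - P(X ≤ 20)
                 = F(26) - F(20)
                 = 0.963481 - 0.089486
                 = 0.873995

So there's approximately a 87.4% chance that X falls in this range.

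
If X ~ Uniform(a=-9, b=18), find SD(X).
7.7942

We have X ~ Uniform(a=-9, b=18).

For a Uniform distribution with a=-9, b=18:
σ = √Var(X) = 7.7942

The standard deviation is the square root of the variance.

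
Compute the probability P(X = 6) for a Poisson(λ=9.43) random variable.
0.078404

We have X ~ Poisson(λ=9.43).

For a Poisson distribution, the PMF gives us the probability of each outcome.

Using the PMF formula:
P(X = 6) = 0.078404

Rounded to 4 decimal places: 0.0784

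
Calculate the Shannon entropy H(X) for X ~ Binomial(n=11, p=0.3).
1.8283 nats

We have X ~ Binomial(n=11, p=0.3).

The Shannon entropy measures the uncertainty or information content of the distribution.

For a Binomial distribution with n=11, p=0.3:
H(X) = 1.8283 nats

(In bits, this would be 2.6376 bits.)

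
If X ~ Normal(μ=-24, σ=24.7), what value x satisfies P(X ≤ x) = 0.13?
-51.8219

We have X ~ Normal(μ=-24, σ=24.7).

We want to find x such that P(X ≤ x) = 0.13.

This is the 13th percentile, which means 13% of values fall below this point.

Using the inverse CDF (quantile function):
x = F⁻¹(0.13) = -51.8219

Verification: P(X ≤ -51.8219) = 0.13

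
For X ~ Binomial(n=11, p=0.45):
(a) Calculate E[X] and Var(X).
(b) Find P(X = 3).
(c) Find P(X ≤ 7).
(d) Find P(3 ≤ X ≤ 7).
(a) E[X] = 4.9500, Var(X) = 2.7225
(b) P(X = 3) = 0.125899
(c) P(X ≤ 7) = 0.939037
(d) P(3 ≤ X ≤ 7) = 0.873813

We have X ~ Binomial(n=11, p=0.45).

(a) Moments:
E[X] = 4.9500
Var(X) = 2.7225
σ = √Var(X) = 1.6500

(b) Point probability using PMF:
P(X = 3) = 0.125899

(c) Cumulative probability using CDF:
P(X ≤ 7) = F(7) = 0.939037

(d) Range probability:
P(3 ≤ X ≤ 7) = P(X ≤ 7) - P(X ≤ 2)
                   = F(7) - F(2)
                   = 0.939037 - 0.065224
                   = 0.873813

This means approximately 87.4% of outcomes fall in the interval [3, 7].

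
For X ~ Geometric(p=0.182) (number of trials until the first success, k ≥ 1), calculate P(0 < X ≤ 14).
0.939945

We have X ~ Geometric(p=0.182) (number of trials until the first success, k ≥ 1).

To find P(0 < X ≤ 14), we use:
P(0 < X ≤ 14) = P(X ≤ 14) - P(X ≤ 0)
                 = F(14) - F(0)
                 = 0.939945 - 0.000000
                 = 0.939945

So there's approximately a 94.0% chance that X falls in this range.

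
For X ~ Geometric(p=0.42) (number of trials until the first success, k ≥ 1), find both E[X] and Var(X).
E[X] = 2.3810, Var(X) = 3.2880

We have X ~ Geometric(p=0.42) (number of trials until the first success, k ≥ 1).

For a Geometric distribution with p=0.42 (number of trials until the first success, k ≥ 1):

Expected value:
E[X] = 2.3810

Variance:
Var(X) = 3.2880

Standard deviation:
σ = √Var(X) = 1.8133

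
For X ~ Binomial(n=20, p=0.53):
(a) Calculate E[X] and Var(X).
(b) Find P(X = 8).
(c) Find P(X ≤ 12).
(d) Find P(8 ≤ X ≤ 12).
(a) E[X] = 10.6000, Var(X) = 4.9820
(b) P(X = 8) = 0.091127
(c) P(X ≤ 12) = 0.801974
(d) P(8 ≤ X ≤ 12) = 0.719680

We have X ~ Binomial(n=20, p=0.53).

(a) Moments:
E[X] = 10.6000
Var(X) = 4.9820
σ = √Var(X) = 2.2320

(b) Point probability using PMF:
P(X = 8) = 0.091127

(c) Cumulative probability using CDF:
P(X ≤ 12) = F(12) = 0.801974

(d) Range probability:
P(8 ≤ X ≤ 12) = P(X ≤ 12) - P(X ≤ 7)
                   = F(12) - F(7)
                   = 0.801974 - 0.082295
                   = 0.719680

This means approximately 72.0% of outcomes fall in the interval [8, 12].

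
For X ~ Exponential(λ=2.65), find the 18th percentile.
0.0749

We have X ~ Exponential(λ=2.65).

We want to find x such that P(X ≤ x) = 0.18.

This is the 18th percentile, which means 18% of values fall below this point.

Using the inverse CDF (quantile function):
x = F⁻¹(0.18) = 0.0749

Verification: P(X ≤ 0.0749) = 0.18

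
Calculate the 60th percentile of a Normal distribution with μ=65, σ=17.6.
69.4589

We have X ~ Normal(μ=65, σ=17.6).

We want to find x such that P(X ≤ x) = 0.6.

This is the 60th percentile, which means 60% of values fall below this point.

Using the inverse CDF (quantile function):
x = F⁻¹(0.6) = 69.4589

Verification: P(X ≤ 69.4589) = 0.6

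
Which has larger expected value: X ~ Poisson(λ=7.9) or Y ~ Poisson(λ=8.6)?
Y has larger mean (8.6000 > 7.9000)

Compute the expected value for each distribution:

X ~ Poisson(λ=7.9):
E[X] = 7.9000

Y ~ Poisson(λ=8.6):
E[Y] = 8.6000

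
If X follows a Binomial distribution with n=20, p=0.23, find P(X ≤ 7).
0.932535

We have X ~ Binomial(n=20, p=0.23).

The CDF gives us P(X ≤ k).

Using the CDF:
P(X ≤ 7) = 0.932535

This means there's approximately a 93.3% chance that X is at most 7.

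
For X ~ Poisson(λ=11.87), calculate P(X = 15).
0.070014

We have X ~ Poisson(λ=11.87).

For a Poisson distribution, the PMF gives us the probability of each outcome.

Using the PMF formula:
P(X = 15) = 0.070014

Rounded to 4 decimal places: 0.0700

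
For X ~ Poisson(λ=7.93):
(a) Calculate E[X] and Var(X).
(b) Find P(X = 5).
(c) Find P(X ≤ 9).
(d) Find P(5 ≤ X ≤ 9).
(a) E[X] = 7.9300, Var(X) = 7.9300
(b) P(X = 5) = 0.094022
(c) P(X ≤ 9) = 0.725271
(d) P(5 ≤ X ≤ 9) = 0.621560

We have X ~ Poisson(λ=7.93).

(a) Moments:
E[X] = 7.9300
Var(X) = 7.9300
σ = √Var(X) = 2.8160

(b) Point probability using PMF:
P(X = 5) = 0.094022

(c) Cumulative probability using CDF:
P(X ≤ 9) = F(9) = 0.725271

(d) Range probability:
P(5 ≤ X ≤ 9) = P(X ≤ 9) - P(X ≤ 4)
                   = F(9) - F(4)
                   = 0.725271 - 0.103711
                   = 0.621560

This means approximately 62.2% of outcomes fall in the interval [5, 9].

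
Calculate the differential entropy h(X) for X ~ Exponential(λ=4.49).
-0.5019 nats

We have X ~ Exponential(λ=4.49).

The differential entropy measures the uncertainty or information content of the distribution.

For an Exponential distribution with λ=4.49:
h(X) = -0.5019 nats

(In bits, this would be -0.7240 bits.)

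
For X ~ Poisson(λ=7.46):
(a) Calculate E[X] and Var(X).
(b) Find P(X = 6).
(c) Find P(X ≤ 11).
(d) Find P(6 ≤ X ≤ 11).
(a) E[X] = 7.4600, Var(X) = 7.4600
(b) P(X = 6) = 0.137805
(c) P(X ≤ 11) = 0.923078
(d) P(6 ≤ X ≤ 11) = 0.677237

We have X ~ Poisson(λ=7.46).

(a) Moments:
E[X] = 7.4600
Var(X) = 7.4600
σ = √Var(X) = 2.7313

(b) Point probability using PMF:
P(X = 6) = 0.137805

(c) Cumulative probability using CDF:
P(X ≤ 11) = F(11) = 0.923078

(d) Range probability:
P(6 ≤ X ≤ 11) = P(X ≤ 11) - P(X ≤ 5)
                   = F(11) - F(5)
                   = 0.923078 - 0.245841
                   = 0.677237

This means approximately 67.7% of outcomes fall in the interval [6, 11].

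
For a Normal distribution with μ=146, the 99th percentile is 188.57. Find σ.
σ = 18.2991

For X ~ Normal(μ, σ), the p-th percentile satisfies x = μ + z_p × σ,
where z_p = Φ⁻¹(p) is the standard normal quantile.

Step 1: z_{0.99} = Φ⁻¹(0.99) = 2.3263

Step 2: Solve for σ:
188.57 = 146 + 2.3263 × σ
σ = (188.57 - 146) / 2.3263
σ = 42.57 / 2.3263
σ = 18.2991

Verification: μ + z × σ = 146 + 2.3263 × 18.2991 = 188.57 ✓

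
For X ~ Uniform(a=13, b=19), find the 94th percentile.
18.6400

We have X ~ Uniform(a=13, b=19).

We want to find x such that P(X ≤ x) = 0.94.

This is the 94th percentile, which means 94% of values fall below this point.

Using the inverse CDF (quantile function):
x = F⁻¹(0.94) = 18.6400

Verification: P(X ≤ 18.6400) = 0.94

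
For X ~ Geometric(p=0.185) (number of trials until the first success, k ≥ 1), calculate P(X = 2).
0.150775

We have X ~ Geometric(p=0.185) (number of trials until the first success, k ≥ 1).

For a Geometric distribution, the PMF gives us the probability of each outcome.

Using the PMF formula:
P(X = 2) = 0.150775

Rounded to 4 decimal places: 0.1508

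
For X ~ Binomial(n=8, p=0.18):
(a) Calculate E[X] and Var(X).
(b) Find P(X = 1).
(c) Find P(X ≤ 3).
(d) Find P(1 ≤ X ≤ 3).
(a) E[X] = 1.4400, Var(X) = 1.1808
(b) P(X = 1) = 0.358971
(c) P(X ≤ 3) = 0.960261
(d) P(1 ≤ X ≤ 3) = 0.755847

We have X ~ Binomial(n=8, p=0.18).

(a) Moments:
E[X] = 1.4400
Var(X) = 1.1808
σ = √Var(X) = 1.0866

(b) Point probability using PMF:
P(X = 1) = 0.358971

(c) Cumulative probability using CDF:
P(X ≤ 3) = F(3) = 0.960261

(d) Range probability:
P(1 ≤ X ≤ 3) = P(X ≤ 3) - P(X ≤ 0)
                   = F(3) - F(0)
                   = 0.960261 - 0.204414
                   = 0.755847

This means approximately 75.6% of outcomes fall in the interval [1, 3].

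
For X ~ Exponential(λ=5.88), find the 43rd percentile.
0.0956

We have X ~ Exponential(λ=5.88).

We want to find x such that P(X ≤ x) = 0.43.

This is the 43rd percentile, which means 43% of values fall below this point.

Using the inverse CDF (quantile function):
x = F⁻¹(0.43) = 0.0956

Verification: P(X ≤ 0.0956) = 0.43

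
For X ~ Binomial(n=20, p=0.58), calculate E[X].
11.6000

We have X ~ Binomial(n=20, p=0.58).

For a Binomial distribution with n=20, p=0.58:
E[X] = 11.6000

This is the expected (average) value of X.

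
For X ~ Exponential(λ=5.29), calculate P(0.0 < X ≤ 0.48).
0.921070

We have X ~ Exponential(λ=5.29).

To find P(0.0 < X ≤ 0.48), we use:
P(0.0 < X ≤ 0.48) = P(X ≤ 0.48) - P(X ≤ 0.0)
                 = F(0.48) - F(0.0)
                 = 0.921070 - 0.000000
                 = 0.921070

So there's approximately a 92.1% chance that X falls in this range.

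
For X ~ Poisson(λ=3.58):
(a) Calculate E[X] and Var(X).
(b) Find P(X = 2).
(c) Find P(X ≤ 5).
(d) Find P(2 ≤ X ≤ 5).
(a) E[X] = 3.5800, Var(X) = 3.5800
(b) P(X = 2) = 0.178633
(c) P(X ≤ 5) = 0.846861
(d) P(2 ≤ X ≤ 5) = 0.719191

We have X ~ Poisson(λ=3.58).

(a) Moments:
E[X] = 3.5800
Var(X) = 3.5800
σ = √Var(X) = 1.8921

(b) Point probability using PMF:
P(X = 2) = 0.178633

(c) Cumulative probability using CDF:
P(X ≤ 5) = F(5) = 0.846861

(d) Range probability:
P(2 ≤ X ≤ 5) = P(X ≤ 5) - P(X ≤ 1)
                   = F(5) - F(1)
                   = 0.846861 - 0.127671
                   = 0.719191

This means approximately 71.9% of outcomes fall in the interval [2, 5].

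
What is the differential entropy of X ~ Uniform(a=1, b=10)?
2.1972 nats

We have X ~ Uniform(a=1, b=10).

The differential entropy measures the uncertainty or information content of the distribution.

For a Uniform distribution with a=1, b=10:
h(X) = 2.1972 nats

(In bits, this would be 3.1699 bits.)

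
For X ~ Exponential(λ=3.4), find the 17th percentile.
0.0548

We have X ~ Exponential(λ=3.4).

We want to find x such that P(X ≤ x) = 0.17.

This is the 17th percentile, which means 17% of values fall below this point.

Using the inverse CDF (quantile function):
x = F⁻¹(0.17) = 0.0548

Verification: P(X ≤ 0.0548) = 0.17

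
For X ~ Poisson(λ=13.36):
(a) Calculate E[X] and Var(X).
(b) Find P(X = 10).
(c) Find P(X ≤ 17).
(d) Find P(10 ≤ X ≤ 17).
(a) E[X] = 13.3600, Var(X) = 13.3600
(b) P(X = 10) = 0.078728
(c) P(X ≤ 17) = 0.869583
(d) P(10 ≤ X ≤ 17) = 0.726256

We have X ~ Poisson(λ=13.36).

(a) Moments:
E[X] = 13.3600
Var(X) = 13.3600
σ = √Var(X) = 3.6551

(b) Point probability using PMF:
P(X = 10) = 0.078728

(c) Cumulative probability using CDF:
P(X ≤ 17) = F(17) = 0.869583

(d) Range probability:
P(10 ≤ X ≤ 17) = P(X ≤ 17) - P(X ≤ 9)
                   = F(17) - F(9)
                   = 0.869583 - 0.143327
                   = 0.726256

This means approximately 72.6% of outcomes fall in the interval [10, 17].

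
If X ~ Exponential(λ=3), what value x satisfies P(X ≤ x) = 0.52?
0.2447

We have X ~ Exponential(λ=3).

We want to find x such that P(X ≤ x) = 0.52.

This is the 52nd percentile, which means 52% of values fall below this point.

Using the inverse CDF (quantile function):
x = F⁻¹(0.52) = 0.2447

Verification: P(X ≤ 0.2447) = 0.52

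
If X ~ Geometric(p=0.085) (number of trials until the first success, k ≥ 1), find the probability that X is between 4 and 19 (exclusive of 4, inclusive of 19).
0.516019

We have X ~ Geometric(p=0.085) (number of trials until the first success, k ≥ 1).

To find P(4 < X ≤ 19), we use:
P(4 < X ≤ 19) = P(X ≤ 19) - P(X ≤ 4)
                 = F(19) - F(4)
                 = 0.815073 - 0.299054
                 = 0.516019

So there's approximately a 51.6% chance that X falls in this range.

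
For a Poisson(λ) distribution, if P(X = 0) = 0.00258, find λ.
λ = 5.9600

For a Poisson(λ) distribution, the PMF at 0 is:
P(X = 0) = λ^0 e^(-λ) / 0! = e^(-λ)

Given P(X = 0) = 0.00258:
e^(-λ) = 0.00258
-λ = ln(0.00258)
λ = -ln(0.00258) = 5.9600

Verification: e^(-5.9600) = 0.00258 ✓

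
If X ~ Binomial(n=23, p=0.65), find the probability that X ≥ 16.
0.413569

We have X ~ Binomial(n=23, p=0.65).

For discrete distributions, P(X ≥ 16) = 1 - P(X ≤ 15).

P(X ≤ 15) = 0.586431
P(X ≥ 16) = 1 - 0.586431 = 0.413569

So there's approximately a 41.4% chance that X is at least 16.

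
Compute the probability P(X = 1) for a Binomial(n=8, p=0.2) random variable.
0.335544

We have X ~ Binomial(n=8, p=0.2).

For a Binomial distribution, the PMF gives us the probability of each outcome.

Using the PMF formula:
P(X = 1) = 0.335544

Rounded to 4 decimal places: 0.3355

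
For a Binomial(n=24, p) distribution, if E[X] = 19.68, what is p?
p = 0.82

For a Binomial(n, p) distribution:
E[X] = n × p

Given n = 24 and E[X] = 19.68:
19.68 = 24 × p
p = 19.68 / 24 = 0.82

Verification: Binomial(24, 0.82) has E[X] = 19.68 ✓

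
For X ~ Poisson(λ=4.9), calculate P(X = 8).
0.061377

We have X ~ Poisson(λ=4.9).

For a Poisson distribution, the PMF gives us the probability of each outcome.

Using the PMF formula:
P(X = 8) = 0.061377

Rounded to 4 decimal places: 0.0614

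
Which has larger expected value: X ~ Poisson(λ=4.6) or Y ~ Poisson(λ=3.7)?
X has larger mean (4.6000 > 3.7000)

Compute the expected value for each distribution:

X ~ Poisson(λ=4.6):
E[X] = 4.6000

Y ~ Poisson(λ=3.7):
E[Y] = 3.7000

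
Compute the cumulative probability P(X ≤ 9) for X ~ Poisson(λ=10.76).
0.367114

We have X ~ Poisson(λ=10.76).

The CDF gives us P(X ≤ k).

Using the CDF:
P(X ≤ 9) = 0.367114

This means there's approximately a 36.7% chance that X is at most 9.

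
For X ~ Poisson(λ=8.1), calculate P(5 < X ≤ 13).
0.780518

We have X ~ Poisson(λ=8.1).

To find P(5 < X ≤ 13), we use:
P(5 < X ≤ 13) = P(X ≤ 13) - P(X ≤ 5)
                 = F(13) - F(5)
                 = 0.962764 - 0.182246
                 = 0.780518

So there's approximately a 78.1% chance that X falls in this range.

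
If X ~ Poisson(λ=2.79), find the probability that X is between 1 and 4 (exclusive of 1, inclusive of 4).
0.616444

We have X ~ Poisson(λ=2.79).

To find P(1 < X ≤ 4), we use:
P(1 < X ≤ 4) = P(X ≤ 4) - P(X ≤ 1)
                 = F(4) - F(1)
                 = 0.849230 - 0.232786
                 = 0.616444

So there's approximately a 61.6% chance that X falls in this range.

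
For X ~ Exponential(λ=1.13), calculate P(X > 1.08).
0.295112

We have X ~ Exponential(λ=1.13).

P(X > 1.08) = 1 - P(X ≤ 1.08)
                = 1 - F(1.08)
                = 1 - 0.704888
                = 0.295112

So there's approximately a 29.5% chance that X exceeds 1.08.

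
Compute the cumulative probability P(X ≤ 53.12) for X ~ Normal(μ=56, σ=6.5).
0.328855

We have X ~ Normal(μ=56, σ=6.5).

The CDF gives us P(X ≤ k).

Using the CDF:
P(X ≤ 53.12) = 0.328855

This means there's approximately a 32.9% chance that X is at most 53.12.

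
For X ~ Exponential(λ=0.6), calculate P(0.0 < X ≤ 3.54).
0.880448

We have X ~ Exponential(λ=0.6).

To find P(0.0 < X ≤ 3.54), we use:
P(0.0 < X ≤ 3.54) = P(X ≤ 3.54) - P(X ≤ 0.0)
                 = F(3.54) - F(0.0)
                 = 0.880448 - 0.000000
                 = 0.880448

So there's approximately a 88.0% chance that X falls in this range.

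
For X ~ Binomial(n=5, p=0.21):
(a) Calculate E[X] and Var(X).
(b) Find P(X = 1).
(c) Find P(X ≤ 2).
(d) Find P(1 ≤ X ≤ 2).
(a) E[X] = 1.0500, Var(X) = 0.8295
(b) P(X = 1) = 0.408976
(c) P(X ≤ 2) = 0.934112
(d) P(1 ≤ X ≤ 2) = 0.626406

We have X ~ Binomial(n=5, p=0.21).

(a) Moments:
E[X] = 1.0500
Var(X) = 0.8295
σ = √Var(X) = 0.9108

(b) Point probability using PMF:
P(X = 1) = 0.408976

(c) Cumulative probability using CDF:
P(X ≤ 2) = F(2) = 0.934112

(d) Range probability:
P(1 ≤ X ≤ 2) = P(X ≤ 2) - P(X ≤ 0)
                   = F(2) - F(0)
                   = 0.934112 - 0.307706
                   = 0.626406

This means approximately 62.6% of outcomes fall in the interval [1, 2].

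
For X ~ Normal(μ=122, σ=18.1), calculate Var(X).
327.6100

We have X ~ Normal(μ=122, σ=18.1).

For a Normal distribution with μ=122, σ=18.1:
Var(X) = 327.6100

The variance measures the spread of the distribution around the mean.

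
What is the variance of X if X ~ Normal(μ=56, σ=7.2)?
51.8400

We have X ~ Normal(μ=56, σ=7.2).

For a Normal distribution with μ=56, σ=7.2:
Var(X) = 51.8400

The variance measures the spread of the distribution around the mean.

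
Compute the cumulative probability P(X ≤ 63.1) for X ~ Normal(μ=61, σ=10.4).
0.580012

We have X ~ Normal(μ=61, σ=10.4).

The CDF gives us P(X ≤ k).

Using the CDF:
P(X ≤ 63.1) = 0.580012

This means there's approximately a 58.0% chance that X is at most 63.1.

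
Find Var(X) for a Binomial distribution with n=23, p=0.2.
3.6800

We have X ~ Binomial(n=23, p=0.2).

For a Binomial distribution with n=23, p=0.2:
Var(X) = 3.6800

The variance measures the spread of the distribution around the mean.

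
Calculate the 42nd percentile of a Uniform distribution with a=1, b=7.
3.5200

We have X ~ Uniform(a=1, b=7).

We want to find x such that P(X ≤ x) = 0.42.

This is the 42nd percentile, which means 42% of values fall below this point.

Using the inverse CDF (quantile function):
x = F⁻¹(0.42) = 3.5200

Verification: P(X ≤ 3.5200) = 0.42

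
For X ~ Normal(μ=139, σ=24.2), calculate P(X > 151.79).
0.298572

We have X ~ Normal(μ=139, σ=24.2).

P(X > 151.79) = 1 - P(X ≤ 151.79)
                = 1 - F(151.79)
                = 1 - 0.701428
                = 0.298572

So there's approximately a 29.9% chance that X exceeds 151.79.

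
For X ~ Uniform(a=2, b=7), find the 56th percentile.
4.8000

We have X ~ Uniform(a=2, b=7).

We want to find x such that P(X ≤ x) = 0.56.

This is the 56th percentile, which means 56% of values fall below this point.

Using the inverse CDF (quantile function):
x = F⁻¹(0.56) = 4.8000

Verification: P(X ≤ 4.8000) = 0.56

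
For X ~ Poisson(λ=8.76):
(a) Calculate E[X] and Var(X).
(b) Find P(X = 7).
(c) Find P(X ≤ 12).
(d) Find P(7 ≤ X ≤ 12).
(a) E[X] = 8.7600, Var(X) = 8.7600
(b) P(X = 7) = 0.123219
(c) P(X ≤ 12) = 0.892533
(d) P(7 ≤ X ≤ 12) = 0.663009

We have X ~ Poisson(λ=8.76).

(a) Moments:
E[X] = 8.7600
Var(X) = 8.7600
σ = √Var(X) = 2.9597

(b) Point probability using PMF:
P(X = 7) = 0.123219

(c) Cumulative probability using CDF:
P(X ≤ 12) = F(12) = 0.892533

(d) Range probability:
P(7 ≤ X ≤ 12) = P(X ≤ 12) - P(X ≤ 6)
                   = F(12) - F(6)
                   = 0.892533 - 0.229524
                   = 0.663009

This means approximately 66.3% of outcomes fall in the interval [7, 12].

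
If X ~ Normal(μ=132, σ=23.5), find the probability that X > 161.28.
0.106390

We have X ~ Normal(μ=132, σ=23.5).

P(X > 161.28) = 1 - P(X ≤ 161.28)
                = 1 - F(161.28)
                = 1 - 0.893610
                = 0.106390

So there's approximately a 10.6% chance that X exceeds 161.28.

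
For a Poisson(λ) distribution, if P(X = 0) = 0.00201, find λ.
λ = 6.2096

For a Poisson(λ) distribution, the PMF at 0 is:
P(X = 0) = λ^0 e^(-λ) / 0! = e^(-λ)

Given P(X = 0) = 0.00201:
e^(-λ) = 0.00201
-λ = ln(0.00201)
λ = -ln(0.00201) = 6.2096

Verification: e^(-6.2096) = 0.00201 ✓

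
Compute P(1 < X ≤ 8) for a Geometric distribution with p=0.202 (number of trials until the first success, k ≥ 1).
0.633554

We have X ~ Geometric(p=0.202) (number of trials until the first success, k ≥ 1).

To find P(1 < X ≤ 8), we use:
P(1 < X ≤ 8) = P(X ≤ 8) - P(X ≤ 1)
                 = F(8) - F(1)
                 = 0.835554 - 0.202000
                 = 0.633554

So there's approximately a 63.4% chance that X falls in this range.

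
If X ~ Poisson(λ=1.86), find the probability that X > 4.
0.040904

We have X ~ Poisson(λ=1.86).

P(X > 4) = 1 - P(X ≤ 4)
                = 1 - F(4)
                = 1 - 0.959096
                = 0.040904

So there's approximately a 4.1% chance that X exceeds 4.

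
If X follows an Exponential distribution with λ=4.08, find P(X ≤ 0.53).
0.884951

We have X ~ Exponential(λ=4.08).

The CDF gives us P(X ≤ k).

Using the CDF:
P(X ≤ 0.53) = 0.884951

This means there's approximately a 88.5% chance that X is at most 0.53.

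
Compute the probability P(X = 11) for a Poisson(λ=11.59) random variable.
0.117568

We have X ~ Poisson(λ=11.59).

For a Poisson distribution, the PMF gives us the probability of each outcome.

Using the PMF formula:
P(X = 11) = 0.117568

Rounded to 4 decimal places: 0.1176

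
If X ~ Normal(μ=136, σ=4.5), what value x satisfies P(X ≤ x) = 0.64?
137.6131

We have X ~ Normal(μ=136, σ=4.5).

We want to find x such that P(X ≤ x) = 0.64.

This is the 64th percentile, which means 64% of values fall below this point.

Using the inverse CDF (quantile function):
x = F⁻¹(0.64) = 137.6131

Verification: P(X ≤ 137.6131) = 0.64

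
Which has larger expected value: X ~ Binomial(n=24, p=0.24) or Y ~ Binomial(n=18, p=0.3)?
X has larger mean (5.7600 > 5.4000)

Compute the expected value for each distribution:

X ~ Binomial(n=24, p=0.24):
E[X] = 5.7600

Y ~ Binomial(n=18, p=0.3):
E[Y] = 5.4000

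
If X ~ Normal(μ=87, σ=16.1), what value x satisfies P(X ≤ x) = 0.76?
98.3715

We have X ~ Normal(μ=87, σ=16.1).

We want to find x such that P(X ≤ x) = 0.76.

This is the 76th percentile, which means 76% of values fall below this point.

Using the inverse CDF (quantile function):
x = F⁻¹(0.76) = 98.3715

Verification: P(X ≤ 98.3715) = 0.76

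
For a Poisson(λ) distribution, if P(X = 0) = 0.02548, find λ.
λ = 3.6699

For a Poisson(λ) distribution, the PMF at 0 is:
P(X = 0) = λ^0 e^(-λ) / 0! = e^(-λ)

Given P(X = 0) = 0.02548:
e^(-λ) = 0.02548
-λ = ln(0.02548)
λ = -ln(0.02548) = 3.6699

Verification: e^(-3.6699) = 0.02548 ✓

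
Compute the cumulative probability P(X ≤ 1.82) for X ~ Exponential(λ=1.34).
0.912734

We have X ~ Exponential(λ=1.34).

The CDF gives us P(X ≤ k).

Using the CDF:
P(X ≤ 1.82) = 0.912734

This means there's approximately a 91.3% chance that X is at most 1.82.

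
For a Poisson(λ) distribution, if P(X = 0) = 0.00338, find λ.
λ = 5.6899

For a Poisson(λ) distribution, the PMF at 0 is:
P(X = 0) = λ^0 e^(-λ) / 0! = e^(-λ)

Given P(X = 0) = 0.00338:
e^(-λ) = 0.00338
-λ = ln(0.00338)
λ = -ln(0.00338) = 5.6899

Verification: e^(-5.6899) = 0.00338 ✓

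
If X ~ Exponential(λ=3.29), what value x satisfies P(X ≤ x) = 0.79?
0.4744

We have X ~ Exponential(λ=3.29).

We want to find x such that P(X ≤ x) = 0.79.

This is the 79th percentile, which means 79% of values fall below this point.

Using the inverse CDF (quantile function):
x = F⁻¹(0.79) = 0.4744

Verification: P(X ≤ 0.4744) = 0.79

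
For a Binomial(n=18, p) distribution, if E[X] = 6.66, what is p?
p = 0.37

For a Binomial(n, p) distribution:
E[X] = n × p

Given n = 18 and E[X] = 6.66:
6.66 = 18 × p
p = 6.66 / 18 = 0.37

Verification: Binomial(18, 0.37) has E[X] = 6.66 ✓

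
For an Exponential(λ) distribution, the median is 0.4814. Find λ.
λ = 1.4399

For X ~ Exponential(λ), the CDF is F(x) = 1 - e^(-λx).
The median m satisfies F(m) = 0.5:
1 - e^(-λm) = 0.5
e^(-λm) = 0.5
λm = ln(2)
m = ln(2) / λ

Given m = 0.4814:
λ = ln(2) / 0.4814 = 0.693147 / 0.4814 = 1.4399

Verification: ln(2) / 1.4399 = 0.4814 ✓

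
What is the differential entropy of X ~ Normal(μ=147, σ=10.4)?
3.7607 nats

We have X ~ Normal(μ=147, σ=10.4).

The differential entropy measures the uncertainty or information content of the distribution.

For a Normal distribution with μ=147, σ=10.4:
h(X) = 3.7607 nats

(In bits, this would be 5.4256 bits.)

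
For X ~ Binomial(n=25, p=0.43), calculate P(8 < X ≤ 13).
0.684100

We have X ~ Binomial(n=25, p=0.43).

To find P(8 < X ≤ 13), we use:
P(8 < X ≤ 13) = P(X ≤ 13) - P(X ≤ 8)
                 = F(13) - F(8)
                 = 0.866421 - 0.182321
                 = 0.684100

So there's approximately a 68.4% chance that X falls in this range.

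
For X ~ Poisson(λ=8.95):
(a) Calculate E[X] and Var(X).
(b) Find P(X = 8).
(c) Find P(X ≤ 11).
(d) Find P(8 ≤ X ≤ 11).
(a) E[X] = 8.9500, Var(X) = 8.9500
(b) P(X = 8) = 0.132473
(c) P(X ≤ 11) = 0.807832
(d) P(8 ≤ X ≤ 11) = 0.478047

We have X ~ Poisson(λ=8.95).

(a) Moments:
E[X] = 8.9500
Var(X) = 8.9500
σ = √Var(X) = 2.9917

(b) Point probability using PMF:
P(X = 8) = 0.132473

(c) Cumulative probability using CDF:
P(X ≤ 11) = F(11) = 0.807832

(d) Range probability:
P(8 ≤ X ≤ 11) = P(X ≤ 11) - P(X ≤ 7)
                   = F(11) - F(7)
                   = 0.807832 - 0.329785
                   = 0.478047

This means approximately 47.8% of outcomes fall in the interval [8, 11].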